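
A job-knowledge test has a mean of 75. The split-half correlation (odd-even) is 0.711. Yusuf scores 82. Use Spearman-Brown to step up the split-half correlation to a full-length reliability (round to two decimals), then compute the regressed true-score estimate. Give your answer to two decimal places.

Spearman-Brown: ρ = 2r/(1 + r) = 2(0.711)/(1 + 0.711) = 1.4220/1.711 = 0.8311 → 0.83
Kelley's formula gives T̂ = 0.83·82 + 0.17·75 = 68.06 + 12.75 = 80.810.

80.81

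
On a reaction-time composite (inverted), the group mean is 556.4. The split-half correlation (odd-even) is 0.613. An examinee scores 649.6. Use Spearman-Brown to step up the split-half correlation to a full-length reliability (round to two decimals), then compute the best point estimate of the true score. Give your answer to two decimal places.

627.23

Spearman-Brown: ρ = 2r/(1 + r) = 2(0.613)/(1 + 0.613) = 1.2260/1.613 = 0.7601 → 0.76
T̂ = 0.76(649.6) + 0.24(556.4) = 493.696 + 133.536 = 627.232 → 627.23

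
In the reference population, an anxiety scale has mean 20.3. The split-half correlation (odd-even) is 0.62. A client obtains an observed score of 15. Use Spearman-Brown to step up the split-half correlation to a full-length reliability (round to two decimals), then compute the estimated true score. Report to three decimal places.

16.219

Spearman-Brown: ρ = 2r/(1 + r) = 2(0.62)/(1 + 0.62) = 1.240/1.62 = 0.7654 → 0.77
Weight the observed score by reliability and the mean by (1 − reliability): T̂ = 0.77·15 + 0.23·20.3 = 11.55 + 4.669 = 16.2190.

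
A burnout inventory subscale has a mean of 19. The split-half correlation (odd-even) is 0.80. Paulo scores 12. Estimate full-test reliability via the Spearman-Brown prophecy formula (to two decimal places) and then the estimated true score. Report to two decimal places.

12.77

Spearman-Brown: ρ = 2r/(1 + r) = 2(0.80)/(1 + 0.80) = 1.600/1.80 = 0.8889 → 0.89
Weight the observed score by reliability and the mean by (1 − reliability): T̂ = 0.89·12 + 0.11·19 = 10.68 + 2.09 = 12.770.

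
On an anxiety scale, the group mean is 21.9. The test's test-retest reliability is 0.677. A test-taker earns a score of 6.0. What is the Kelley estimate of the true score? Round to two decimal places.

11.14

Regress the observed score toward the mean by the unreliability: T̂ = 0.677·6.0 + 0.323·21.9 = 4.0620 + 7.0737 = 11.136.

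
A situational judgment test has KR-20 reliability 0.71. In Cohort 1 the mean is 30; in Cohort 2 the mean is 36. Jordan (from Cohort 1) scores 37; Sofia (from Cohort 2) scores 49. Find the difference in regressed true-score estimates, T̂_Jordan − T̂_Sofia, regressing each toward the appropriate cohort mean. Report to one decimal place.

-10.3

T̂_Jordan = 0.71(37) + 0.29(30) = 34.970
T̂_Sofia = 0.71(49) + 0.29(36) = 45.230
Difference = 34.970 − 45.230 = -10.260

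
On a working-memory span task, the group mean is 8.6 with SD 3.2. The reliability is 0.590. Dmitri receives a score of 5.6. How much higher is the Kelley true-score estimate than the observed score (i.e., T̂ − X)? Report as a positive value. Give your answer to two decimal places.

Kelley's formula gives T̂ = 0.590·5.6 + 0.410·8.6 = 3.3040 + 3.5260 = 6.8300.
T̂ − X = 6.830 − 5.6 = 1.230 → 1.23

1.23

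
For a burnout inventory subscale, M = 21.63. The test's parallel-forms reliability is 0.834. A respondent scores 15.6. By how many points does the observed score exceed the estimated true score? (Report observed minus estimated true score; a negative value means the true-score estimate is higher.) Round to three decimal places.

T̂ = 0.834(15.6) + 0.166(21.63) = 13.0104 + 3.59058 = 16.60098 → 16.6010
X − T̂ = 15.6 − 16.6010 = -1.0010 → -1.001

-1.001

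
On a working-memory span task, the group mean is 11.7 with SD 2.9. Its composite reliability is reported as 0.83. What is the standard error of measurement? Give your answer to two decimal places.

SEM = SD · √(1 − ρ) = 2.9 × √0.17 = 2.9 × 0.4123 = 1.196

1.20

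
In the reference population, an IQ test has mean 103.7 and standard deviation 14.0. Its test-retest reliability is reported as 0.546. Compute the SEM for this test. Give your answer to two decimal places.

9.43

SEM = SD · √(1 − ρ) = 14.0 × √0.454 = 14.0 × 0.6738 = 9.433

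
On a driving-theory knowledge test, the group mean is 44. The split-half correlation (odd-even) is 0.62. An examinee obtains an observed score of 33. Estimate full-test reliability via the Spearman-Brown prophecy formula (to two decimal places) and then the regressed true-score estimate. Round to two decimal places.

35.53

Spearman-Brown: ρ = 2r/(1 + r) = 2(0.62)/(1 + 0.62) = 1.240/1.62 = 0.7654 → 0.77
T̂ = ρX + (1 − ρ)μ
  = 0.77 × 33 + 0.23 × 44
  = 25.41 + 10.12
  = 35.530
  ≈ 35.53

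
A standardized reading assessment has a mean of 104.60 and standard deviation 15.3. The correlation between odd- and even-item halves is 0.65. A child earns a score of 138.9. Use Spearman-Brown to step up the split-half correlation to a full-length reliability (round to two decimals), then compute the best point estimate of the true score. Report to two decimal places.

131.70

Spearman-Brown: ρ = 2r/(1 + r) = 2(0.65)/(1 + 0.65) = 1.300/1.65 = 0.7879 → 0.79
T̂ = 0.79(138.9) + 0.21(104.60) = 109.731 + 21.9660 = 131.697 → 131.70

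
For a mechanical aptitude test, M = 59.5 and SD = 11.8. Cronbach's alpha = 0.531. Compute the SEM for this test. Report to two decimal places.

8.08

SEM = SD · √(1 − ρ) = 11.8 × √0.469 = 11.8 × 0.6848 = 8.081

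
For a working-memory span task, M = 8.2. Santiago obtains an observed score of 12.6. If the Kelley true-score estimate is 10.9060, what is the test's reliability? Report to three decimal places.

0.615

T̂ = ρX + (1 − ρ)μ  ⇒  T̂ − μ = ρ(X − μ)
ρ = (T̂ − μ)/(X − μ) = (10.9060 − 8.2) / (12.6 − 8.2) = 2.7060 / 4.4 = 0.61500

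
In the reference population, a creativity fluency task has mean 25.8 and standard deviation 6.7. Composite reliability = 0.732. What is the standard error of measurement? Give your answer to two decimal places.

3.47

SEM = SD · √(1 − ρ) = 6.7 × √0.268 = 6.7 × 0.5177 = 3.469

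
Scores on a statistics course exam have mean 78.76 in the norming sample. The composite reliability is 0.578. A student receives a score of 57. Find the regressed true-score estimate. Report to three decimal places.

T̂ = ρX + (1 − ρ)μ
  = 0.578 × 57 + 0.422 × 78.76
  = 32.946 + 33.23672
  = 66.1827
  ≈ 66.183

66.183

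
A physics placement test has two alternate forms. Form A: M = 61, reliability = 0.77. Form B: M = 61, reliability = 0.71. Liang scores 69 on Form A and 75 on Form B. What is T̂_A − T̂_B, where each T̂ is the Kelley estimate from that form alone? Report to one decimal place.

-3.8

T̂_A = 0.77(69) + 0.23(61) = 67.160
T̂_B = 0.71(75) + 0.29(61) = 70.940
T̂_A − T̂_B = -3.780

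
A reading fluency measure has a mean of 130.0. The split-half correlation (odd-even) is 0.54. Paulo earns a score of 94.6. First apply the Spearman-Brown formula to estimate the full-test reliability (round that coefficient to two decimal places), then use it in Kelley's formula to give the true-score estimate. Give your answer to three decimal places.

Spearman-Brown: ρ = 2r/(1 + r) = 2(0.54)/(1 + 0.54) = 1.080/1.54 = 0.7013 → 0.70
Kelley's formula gives T̂ = 0.70·94.6 + 0.30·130.0 = 66.220 + 39.000 = 105.2200.

105.220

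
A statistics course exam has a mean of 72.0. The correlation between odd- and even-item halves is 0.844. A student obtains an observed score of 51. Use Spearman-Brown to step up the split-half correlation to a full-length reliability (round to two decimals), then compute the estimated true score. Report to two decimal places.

Spearman-Brown: ρ = 2r/(1 + r) = 2(0.844)/(1 + 0.844) = 1.6880/1.844 = 0.9154 → 0.92
T̂ = ρX + (1 − ρ)μ
  = 0.92 × 51 + 0.08 × 72.0
  = 46.92 + 5.760
  = 52.680
  ≈ 52.68

52.68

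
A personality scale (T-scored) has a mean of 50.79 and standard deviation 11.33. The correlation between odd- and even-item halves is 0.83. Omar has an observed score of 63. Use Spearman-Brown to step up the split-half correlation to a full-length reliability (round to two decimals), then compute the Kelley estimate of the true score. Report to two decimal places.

Spearman-Brown: ρ = 2r/(1 + r) = 2(0.83)/(1 + 0.83) = 1.660/1.83 = 0.9071 → 0.91
Kelley's formula gives T̂ = 0.91·63 + 0.09·50.79 = 57.33 + 4.5711 = 61.901.

61.90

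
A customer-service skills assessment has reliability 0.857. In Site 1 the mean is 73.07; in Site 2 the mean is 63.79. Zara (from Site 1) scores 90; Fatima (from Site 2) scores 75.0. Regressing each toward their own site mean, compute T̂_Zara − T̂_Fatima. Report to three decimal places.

14.182

T̂_Zara = 0.857(90) + 0.143(73.07) = 87.57901
T̂_Fatima = 0.857(75.0) + 0.143(63.79) = 73.39697
Difference = 87.57901 − 73.39697 = 14.18204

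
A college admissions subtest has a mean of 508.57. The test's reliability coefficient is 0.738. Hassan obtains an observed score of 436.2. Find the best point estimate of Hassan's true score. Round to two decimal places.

455.16

T̂ = 0.738(436.2) + 0.262(508.57) = 321.9156 + 133.24534 = 455.161 → 455.16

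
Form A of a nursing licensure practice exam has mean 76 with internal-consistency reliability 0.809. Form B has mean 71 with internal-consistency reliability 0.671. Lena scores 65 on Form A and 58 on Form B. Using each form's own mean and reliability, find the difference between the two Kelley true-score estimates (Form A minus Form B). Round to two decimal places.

4.82

T̂_A = 0.809(65) + 0.191(76) = 67.1010
T̂_B = 0.671(58) + 0.329(71) = 62.2770
T̂_A − T̂_B = 4.8240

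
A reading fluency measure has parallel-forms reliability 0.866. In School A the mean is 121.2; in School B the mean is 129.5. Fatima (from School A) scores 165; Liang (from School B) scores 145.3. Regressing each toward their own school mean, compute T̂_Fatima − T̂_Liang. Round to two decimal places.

T̂_Fatima = 0.866(165) + 0.134(121.2) = 159.1308
T̂_Liang = 0.866(145.3) + 0.134(129.5) = 143.1828
Difference = 159.1308 − 143.1828 = 15.9480

15.95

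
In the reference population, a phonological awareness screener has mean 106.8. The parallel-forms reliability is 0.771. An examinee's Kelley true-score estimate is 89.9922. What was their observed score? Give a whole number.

85

T̂ = ρX + (1 − ρ)μ  ⇒  X = (T̂ − (1 − ρ)μ) / ρ
X = (89.9922 − 0.229 × 106.8) / 0.771 = (89.9922 − 24.4572) / 0.771 = 65.5350 / 0.771 = 85.00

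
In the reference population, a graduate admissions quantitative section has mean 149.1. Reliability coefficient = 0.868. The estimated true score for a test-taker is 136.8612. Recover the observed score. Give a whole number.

135

T̂ = ρX + (1 − ρ)μ  ⇒  X = (T̂ − (1 − ρ)μ) / ρ
X = (136.8612 − 0.132 × 149.1) / 0.868 = (136.8612 − 19.6812) / 0.868 = 117.1800 / 0.868 = 135.00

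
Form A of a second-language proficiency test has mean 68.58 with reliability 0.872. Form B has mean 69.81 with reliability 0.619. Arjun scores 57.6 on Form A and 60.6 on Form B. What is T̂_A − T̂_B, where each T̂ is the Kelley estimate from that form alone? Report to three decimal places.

T̂_A = 0.872(57.6) + 0.128(68.58) = 59.00544
T̂_B = 0.619(60.6) + 0.381(69.81) = 64.10901
T̂_A − T̂_B = -5.10357

-5.104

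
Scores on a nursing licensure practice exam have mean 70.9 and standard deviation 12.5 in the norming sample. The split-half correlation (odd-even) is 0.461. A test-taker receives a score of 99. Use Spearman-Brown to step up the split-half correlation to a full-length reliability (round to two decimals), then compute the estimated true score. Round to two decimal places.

Spearman-Brown: ρ = 2r/(1 + r) = 2(0.461)/(1 + 0.461) = 0.9220/1.461 = 0.6311 → 0.63
T̂ = 0.63(99) + 0.37(70.9) = 62.37 + 26.233 = 88.603 → 88.60

88.60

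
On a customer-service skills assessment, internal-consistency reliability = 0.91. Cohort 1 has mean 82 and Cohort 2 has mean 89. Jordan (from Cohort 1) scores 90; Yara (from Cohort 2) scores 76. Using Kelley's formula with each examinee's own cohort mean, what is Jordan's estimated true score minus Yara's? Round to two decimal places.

T̂_Jordan = 0.91(90) + 0.09(82) = 89.2800
T̂_Yara = 0.91(76) + 0.09(89) = 77.1700
Difference = 89.2800 − 77.1700 = 12.1100

12.11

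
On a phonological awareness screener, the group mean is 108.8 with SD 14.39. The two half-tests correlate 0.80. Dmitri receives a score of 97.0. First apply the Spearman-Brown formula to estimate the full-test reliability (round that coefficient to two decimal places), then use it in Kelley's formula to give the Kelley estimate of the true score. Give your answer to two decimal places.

98.30

Spearman-Brown: ρ = 2r/(1 + r) = 2(0.80)/(1 + 0.80) = 1.600/1.80 = 0.8889 → 0.89
Regress the observed score toward the mean by the unreliability: T̂ = 0.89·97.0 + 0.11·108.8 = 86.330 + 11.968 = 98.298.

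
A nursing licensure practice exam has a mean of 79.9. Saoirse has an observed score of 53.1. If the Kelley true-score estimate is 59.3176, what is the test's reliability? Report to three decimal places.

T̂ = ρX + (1 − ρ)μ  ⇒  T̂ − μ = ρ(X − μ)
ρ = (T̂ − μ)/(X − μ) = (59.3176 − 79.9) / (53.1 − 79.9) = -20.5824 / -26.8 = 0.76800

0.768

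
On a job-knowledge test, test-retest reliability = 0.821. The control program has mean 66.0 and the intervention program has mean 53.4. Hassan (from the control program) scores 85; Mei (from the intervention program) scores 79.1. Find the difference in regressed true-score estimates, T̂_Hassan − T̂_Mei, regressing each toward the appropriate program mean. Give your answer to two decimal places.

T̂_Hassan = 0.821(85) + 0.179(66.0) = 81.5990
T̂_Mei = 0.821(79.1) + 0.179(53.4) = 74.4997
Difference = 81.5990 − 74.4997 = 7.0993

7.10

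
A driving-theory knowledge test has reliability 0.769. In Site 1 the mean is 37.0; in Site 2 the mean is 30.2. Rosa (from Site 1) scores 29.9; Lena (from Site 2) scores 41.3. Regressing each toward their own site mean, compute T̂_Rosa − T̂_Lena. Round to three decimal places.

-7.196

T̂_Rosa = 0.769(29.9) + 0.231(37.0) = 31.54010
T̂_Lena = 0.769(41.3) + 0.231(30.2) = 38.73590
Difference = 31.54010 − 38.73590 = -7.19580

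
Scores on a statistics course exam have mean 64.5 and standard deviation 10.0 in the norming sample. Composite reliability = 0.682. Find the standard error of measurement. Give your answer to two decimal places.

5.64

SEM = SD · √(1 − ρ) = 10.0 × √0.318 = 10.0 × 0.5639 = 5.639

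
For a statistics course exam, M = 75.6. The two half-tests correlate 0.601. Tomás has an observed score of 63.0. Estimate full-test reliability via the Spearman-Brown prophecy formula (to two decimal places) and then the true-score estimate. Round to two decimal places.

66.15

Spearman-Brown: ρ = 2r/(1 + r) = 2(0.601)/(1 + 0.601) = 1.2020/1.601 = 0.7508 → 0.75
Kelley's formula gives T̂ = 0.75·63.0 + 0.25·75.6 = 47.250 + 18.900 = 66.150.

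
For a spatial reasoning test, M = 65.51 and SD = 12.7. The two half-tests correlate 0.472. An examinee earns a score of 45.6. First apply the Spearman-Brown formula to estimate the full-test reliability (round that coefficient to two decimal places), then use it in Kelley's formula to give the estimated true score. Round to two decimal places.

Spearman-Brown: ρ = 2r/(1 + r) = 2(0.472)/(1 + 0.472) = 0.9440/1.472 = 0.6413 → 0.64
T̂ = ρX + (1 − ρ)μ
  = 0.64 × 45.6 + 0.36 × 65.51
  = 29.184 + 23.5836
  = 52.768
  ≈ 52.77

52.77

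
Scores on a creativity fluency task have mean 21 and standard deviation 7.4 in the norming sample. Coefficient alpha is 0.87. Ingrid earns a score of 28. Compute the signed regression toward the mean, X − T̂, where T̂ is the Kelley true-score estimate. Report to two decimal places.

T̂ = 0.87(28) + 0.13(21) = 24.36 + 2.73 = 27.0900 → 27.090
X − T̂ = 28 − 27.090 = 0.910 → 0.91

0.91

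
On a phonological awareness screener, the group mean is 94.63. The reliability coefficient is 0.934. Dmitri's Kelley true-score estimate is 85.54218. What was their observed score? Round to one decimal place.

84.9

T̂ = ρX + (1 − ρ)μ  ⇒  X = (T̂ − (1 − ρ)μ) / ρ
X = (85.54218 − 0.066 × 94.63) / 0.934 = (85.54218 − 6.24558) / 0.934 = 79.29660 / 0.934 = 84.900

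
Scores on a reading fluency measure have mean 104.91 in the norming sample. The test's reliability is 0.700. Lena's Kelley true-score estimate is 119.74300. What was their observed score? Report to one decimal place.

126.1

T̂ = ρX + (1 − ρ)μ  ⇒  X = (T̂ − (1 − ρ)μ) / ρ
X = (119.74300 − 0.300 × 104.91) / 0.700 = (119.74300 − 31.47300) / 0.700 = 88.27000 / 0.700 = 126.100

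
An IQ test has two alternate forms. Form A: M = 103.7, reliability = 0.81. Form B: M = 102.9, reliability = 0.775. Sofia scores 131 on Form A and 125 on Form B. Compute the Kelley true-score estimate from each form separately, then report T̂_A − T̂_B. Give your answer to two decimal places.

T̂_A = 0.81(131) + 0.19(103.7) = 125.8130
T̂_B = 0.775(125) + 0.225(102.9) = 120.0275
T̂_A − T̂_B = 5.7855

5.79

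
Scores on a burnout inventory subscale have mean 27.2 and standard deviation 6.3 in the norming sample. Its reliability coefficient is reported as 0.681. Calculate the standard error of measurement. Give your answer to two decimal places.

SEM = SD · √(1 − ρ) = 6.3 × √0.319 = 6.3 × 0.5648 = 3.558

3.56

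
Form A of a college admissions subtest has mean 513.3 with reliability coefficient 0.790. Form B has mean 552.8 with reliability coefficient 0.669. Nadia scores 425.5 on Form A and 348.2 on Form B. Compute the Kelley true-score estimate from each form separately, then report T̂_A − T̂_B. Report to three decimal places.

28.015

T̂_A = 0.790(425.5) + 0.210(513.3) = 443.93800
T̂_B = 0.669(348.2) + 0.331(552.8) = 415.92260
T̂_A − T̂_B = 28.01540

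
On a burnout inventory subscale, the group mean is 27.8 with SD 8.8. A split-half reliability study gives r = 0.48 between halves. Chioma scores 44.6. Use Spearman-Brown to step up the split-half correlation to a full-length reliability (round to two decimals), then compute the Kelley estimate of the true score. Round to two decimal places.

38.72

Spearman-Brown: ρ = 2r/(1 + r) = 2(0.48)/(1 + 0.48) = 0.960/1.48 = 0.6486 → 0.65
T̂ = 0.65(44.6) + 0.35(27.8) = 28.990 + 9.730 = 38.720 → 38.72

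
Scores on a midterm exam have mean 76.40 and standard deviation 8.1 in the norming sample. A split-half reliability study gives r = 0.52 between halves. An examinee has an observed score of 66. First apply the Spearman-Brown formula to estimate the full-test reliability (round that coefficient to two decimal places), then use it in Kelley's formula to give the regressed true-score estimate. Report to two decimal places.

69.33

Spearman-Brown: ρ = 2r/(1 + r) = 2(0.52)/(1 + 0.52) = 1.040/1.52 = 0.6842 → 0.68
T̂ = ρX + (1 − ρ)μ
  = 0.68 × 66 + 0.32 × 76.40
  = 44.88 + 24.4480
  = 69.328
  ≈ 69.33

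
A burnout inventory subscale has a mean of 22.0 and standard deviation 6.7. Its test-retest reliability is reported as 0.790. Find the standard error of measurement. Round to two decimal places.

SEM = SD · √(1 − ρ) = 6.7 × √0.210 = 6.7 × 0.4583 = 3.070

3.07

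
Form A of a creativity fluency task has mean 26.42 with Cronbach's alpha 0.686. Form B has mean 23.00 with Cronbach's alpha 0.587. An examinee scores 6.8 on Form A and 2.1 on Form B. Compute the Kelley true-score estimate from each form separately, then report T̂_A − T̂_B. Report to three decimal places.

T̂_A = 0.686(6.8) + 0.314(26.42) = 12.96068
T̂_B = 0.587(2.1) + 0.413(23.00) = 10.73170
T̂_A − T̂_B = 2.22898

2.229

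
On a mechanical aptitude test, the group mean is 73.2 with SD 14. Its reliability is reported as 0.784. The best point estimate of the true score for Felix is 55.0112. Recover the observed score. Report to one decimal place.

50.0

T̂ = ρX + (1 − ρ)μ  ⇒  X = (T̂ − (1 − ρ)μ) / ρ
X = (55.0112 − 0.216 × 73.2) / 0.784 = (55.0112 − 15.8112) / 0.784 = 39.2000 / 0.784 = 50.000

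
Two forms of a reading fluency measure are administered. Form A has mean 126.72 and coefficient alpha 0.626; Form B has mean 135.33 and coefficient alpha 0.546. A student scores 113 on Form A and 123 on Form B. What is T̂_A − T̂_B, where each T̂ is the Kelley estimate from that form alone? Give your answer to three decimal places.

-10.467

T̂_A = 0.626(113) + 0.374(126.72) = 118.13128
T̂_B = 0.546(123) + 0.454(135.33) = 128.59782
T̂_A − T̂_B = -10.46654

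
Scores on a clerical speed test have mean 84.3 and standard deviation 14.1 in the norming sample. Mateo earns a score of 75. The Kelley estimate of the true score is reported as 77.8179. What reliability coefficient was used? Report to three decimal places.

0.697

T̂ = ρX + (1 − ρ)μ  ⇒  T̂ − μ = ρ(X − μ)
ρ = (T̂ − μ)/(X − μ) = (77.8179 − 84.3) / (75 − 84.3) = -6.4821 / -9.3 = 0.69700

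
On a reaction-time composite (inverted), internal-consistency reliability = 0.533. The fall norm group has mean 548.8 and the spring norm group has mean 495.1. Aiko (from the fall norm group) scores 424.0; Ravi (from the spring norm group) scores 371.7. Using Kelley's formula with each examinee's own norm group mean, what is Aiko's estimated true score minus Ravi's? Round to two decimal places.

52.95

T̂_Aiko = 0.533(424.0) + 0.467(548.8) = 482.2816
T̂_Ravi = 0.533(371.7) + 0.467(495.1) = 429.3278
Difference = 482.2816 − 429.3278 = 52.9538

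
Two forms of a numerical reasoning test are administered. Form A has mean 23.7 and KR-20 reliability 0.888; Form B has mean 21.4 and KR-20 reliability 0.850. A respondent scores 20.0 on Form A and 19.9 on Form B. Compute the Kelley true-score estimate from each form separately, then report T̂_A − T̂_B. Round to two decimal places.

T̂_A = 0.888(20.0) + 0.112(23.7) = 20.4144
T̂_B = 0.850(19.9) + 0.150(21.4) = 20.1250
T̂_A − T̂_B = 0.2894

0.29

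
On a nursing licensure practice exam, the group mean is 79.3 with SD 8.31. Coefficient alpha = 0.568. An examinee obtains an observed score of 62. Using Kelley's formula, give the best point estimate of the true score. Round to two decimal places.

Weight the observed score by reliability and the mean by (1 − reliability): T̂ = 0.568·62 + 0.432·79.3 = 35.216 + 34.2576 = 69.474.

69.47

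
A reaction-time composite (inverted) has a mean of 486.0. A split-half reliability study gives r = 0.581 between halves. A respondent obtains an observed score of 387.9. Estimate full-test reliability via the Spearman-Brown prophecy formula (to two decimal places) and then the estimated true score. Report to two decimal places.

Spearman-Brown: ρ = 2r/(1 + r) = 2(0.581)/(1 + 0.581) = 1.1620/1.581 = 0.7350 → 0.73
T̂ = ρX + (1 − ρ)μ
  = 0.73 × 387.9 + 0.27 × 486.0
  = 283.167 + 131.220
  = 414.387
  ≈ 414.39

414.39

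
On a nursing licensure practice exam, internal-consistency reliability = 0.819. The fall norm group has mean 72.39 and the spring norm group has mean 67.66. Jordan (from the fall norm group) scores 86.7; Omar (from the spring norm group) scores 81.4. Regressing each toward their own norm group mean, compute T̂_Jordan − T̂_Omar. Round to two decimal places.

T̂_Jordan = 0.819(86.7) + 0.181(72.39) = 84.1099
T̂_Omar = 0.819(81.4) + 0.181(67.66) = 78.9131
Difference = 84.1099 − 78.9131 = 5.1968

5.20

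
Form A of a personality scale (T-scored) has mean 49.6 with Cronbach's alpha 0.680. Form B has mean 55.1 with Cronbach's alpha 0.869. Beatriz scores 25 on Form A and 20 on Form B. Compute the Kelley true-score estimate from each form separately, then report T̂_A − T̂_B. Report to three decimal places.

T̂_A = 0.680(25) + 0.320(49.6) = 32.87200
T̂_B = 0.869(20) + 0.131(55.1) = 24.59810
T̂_A − T̂_B = 8.27390

8.274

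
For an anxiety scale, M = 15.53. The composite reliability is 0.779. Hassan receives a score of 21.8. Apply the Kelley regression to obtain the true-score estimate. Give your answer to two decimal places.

Kelley's formula gives T̂ = 0.779·21.8 + 0.221·15.53 = 16.9822 + 3.43213 = 20.414.

20.41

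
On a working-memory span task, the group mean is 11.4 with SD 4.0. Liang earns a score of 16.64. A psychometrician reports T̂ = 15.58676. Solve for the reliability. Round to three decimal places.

T̂ = ρX + (1 − ρ)μ  ⇒  T̂ − μ = ρ(X − μ)
ρ = (T̂ − μ)/(X − μ) = (15.58676 − 11.4) / (16.64 − 11.4) = 4.18676 / 5.24 = 0.79900

0.799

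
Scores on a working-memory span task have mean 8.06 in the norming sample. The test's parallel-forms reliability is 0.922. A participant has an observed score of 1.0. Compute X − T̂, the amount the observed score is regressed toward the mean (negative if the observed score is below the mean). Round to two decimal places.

-0.55

Kelley's formula gives T̂ = 0.922·1.0 + 0.078·8.06 = 0.9220 + 0.62868 = 1.5507.
X − T̂ = 1.0 − 1.551 = -0.551 → -0.55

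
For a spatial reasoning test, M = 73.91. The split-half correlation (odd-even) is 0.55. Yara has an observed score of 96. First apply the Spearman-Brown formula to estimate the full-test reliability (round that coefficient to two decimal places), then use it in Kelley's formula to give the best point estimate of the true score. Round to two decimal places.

89.59

Spearman-Brown: ρ = 2r/(1 + r) = 2(0.55)/(1 + 0.55) = 1.100/1.55 = 0.7097 → 0.71
T̂ = ρX + (1 − ρ)μ
  = 0.71 × 96 + 0.29 × 73.91
  = 68.16 + 21.4339
  = 89.594
  ≈ 89.59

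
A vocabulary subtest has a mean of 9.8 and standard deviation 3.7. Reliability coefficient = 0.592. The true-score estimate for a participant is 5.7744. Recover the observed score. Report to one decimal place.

T̂ = ρX + (1 − ρ)μ  ⇒  X = (T̂ − (1 − ρ)μ) / ρ
X = (5.7744 − 0.408 × 9.8) / 0.592 = (5.7744 − 3.9984) / 0.592 = 1.7760 / 0.592 = 3.000

3.0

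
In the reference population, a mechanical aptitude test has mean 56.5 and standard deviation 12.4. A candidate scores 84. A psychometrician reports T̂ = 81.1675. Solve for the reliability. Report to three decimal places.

T̂ = ρX + (1 − ρ)μ  ⇒  T̂ − μ = ρ(X − μ)
ρ = (T̂ − μ)/(X − μ) = (81.1675 − 56.5) / (84 − 56.5) = 24.6675 / 27.5 = 0.89700

0.897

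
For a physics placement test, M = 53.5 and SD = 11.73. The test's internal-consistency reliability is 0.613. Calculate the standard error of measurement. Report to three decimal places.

7.297

SEM = SD · √(1 − ρ) = 11.73 × √0.387 = 11.73 × 0.6221 = 7.2972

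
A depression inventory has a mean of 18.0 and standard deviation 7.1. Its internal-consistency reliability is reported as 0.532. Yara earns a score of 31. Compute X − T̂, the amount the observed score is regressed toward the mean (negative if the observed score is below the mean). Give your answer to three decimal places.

6.084

T̂ = ρX + (1 − ρ)μ
  = 0.532 × 31 + 0.468 × 18.0
  = 16.492 + 8.4240
  = 24.91600
  ≈ 24.9160
X − T̂ = 31 − 24.9160 = 6.0840 → 6.084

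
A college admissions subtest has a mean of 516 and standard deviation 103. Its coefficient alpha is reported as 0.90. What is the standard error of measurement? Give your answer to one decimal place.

32.6

SEM = SD · √(1 − ρ) = 103 × √0.10 = 103 × 0.3162 = 32.571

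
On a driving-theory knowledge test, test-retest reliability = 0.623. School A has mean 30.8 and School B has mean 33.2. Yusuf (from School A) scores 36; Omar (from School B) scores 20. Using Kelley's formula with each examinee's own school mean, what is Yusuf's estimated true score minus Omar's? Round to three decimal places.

9.063

T̂_Yusuf = 0.623(36) + 0.377(30.8) = 34.03960
T̂_Omar = 0.623(20) + 0.377(33.2) = 24.97640
Difference = 34.03960 − 24.97640 = 9.06320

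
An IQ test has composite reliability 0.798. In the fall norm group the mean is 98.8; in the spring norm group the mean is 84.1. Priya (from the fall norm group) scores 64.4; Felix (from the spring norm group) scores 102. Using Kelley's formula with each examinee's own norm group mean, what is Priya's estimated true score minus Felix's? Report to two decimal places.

T̂_Priya = 0.798(64.4) + 0.202(98.8) = 71.3488
T̂_Felix = 0.798(102) + 0.202(84.1) = 98.3842
Difference = 71.3488 − 98.3842 = -27.0354

-27.04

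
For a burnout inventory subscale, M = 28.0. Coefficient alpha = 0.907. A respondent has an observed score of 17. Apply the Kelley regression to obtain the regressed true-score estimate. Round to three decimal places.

T̂ = 0.907(17) + 0.093(28.0) = 15.419 + 2.6040 = 18.0230 → 18.023

18.023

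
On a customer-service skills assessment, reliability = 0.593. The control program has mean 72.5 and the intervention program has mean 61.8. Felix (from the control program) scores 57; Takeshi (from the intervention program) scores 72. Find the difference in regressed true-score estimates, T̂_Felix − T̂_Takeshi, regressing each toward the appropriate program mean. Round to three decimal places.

T̂_Felix = 0.593(57) + 0.407(72.5) = 63.30850
T̂_Takeshi = 0.593(72) + 0.407(61.8) = 67.84860
Difference = 63.30850 − 67.84860 = -4.54010

-4.540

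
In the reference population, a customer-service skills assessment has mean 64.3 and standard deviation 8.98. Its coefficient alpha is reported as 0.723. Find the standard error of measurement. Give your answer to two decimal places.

4.73

SEM = SD · √(1 − ρ) = 8.98 × √0.277 = 8.98 × 0.5263 = 4.726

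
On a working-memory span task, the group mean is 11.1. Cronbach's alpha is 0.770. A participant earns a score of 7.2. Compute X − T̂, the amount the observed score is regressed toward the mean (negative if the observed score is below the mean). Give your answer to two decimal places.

-0.90

T̂ = ρX + (1 − ρ)μ
  = 0.770 × 7.2 + 0.230 × 11.1
  = 5.5440 + 2.5530
  = 8.0970
  ≈ 8.097
X − T̂ = 7.2 − 8.097 = -0.897 → -0.90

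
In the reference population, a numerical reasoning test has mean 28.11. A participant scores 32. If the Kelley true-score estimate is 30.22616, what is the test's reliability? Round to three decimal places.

T̂ = ρX + (1 − ρ)μ  ⇒  T̂ − μ = ρ(X − μ)
ρ = (T̂ − μ)/(X − μ) = (30.22616 − 28.11) / (32 − 28.11) = 2.11616 / 3.89 = 0.54400

0.544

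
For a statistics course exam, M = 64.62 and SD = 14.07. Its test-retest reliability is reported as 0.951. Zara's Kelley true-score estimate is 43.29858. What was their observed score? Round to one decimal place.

T̂ = ρX + (1 − ρ)μ  ⇒  X = (T̂ − (1 − ρ)μ) / ρ
X = (43.29858 − 0.049 × 64.62) / 0.951 = (43.29858 − 3.16638) / 0.951 = 40.13220 / 0.951 = 42.200

42.2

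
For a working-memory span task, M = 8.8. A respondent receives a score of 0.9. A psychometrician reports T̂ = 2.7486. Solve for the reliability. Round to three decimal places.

0.766

T̂ = ρX + (1 − ρ)μ  ⇒  T̂ − μ = ρ(X − μ)
ρ = (T̂ − μ)/(X − μ) = (2.7486 − 8.8) / (0.9 − 8.8) = -6.0514 / -7.9 = 0.76600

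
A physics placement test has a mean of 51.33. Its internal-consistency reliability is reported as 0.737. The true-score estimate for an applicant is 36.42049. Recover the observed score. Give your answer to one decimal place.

T̂ = ρX + (1 − ρ)μ  ⇒  X = (T̂ − (1 − ρ)μ) / ρ
X = (36.42049 − 0.263 × 51.33) / 0.737 = (36.42049 − 13.49979) / 0.737 = 22.92070 / 0.737 = 31.100

31.1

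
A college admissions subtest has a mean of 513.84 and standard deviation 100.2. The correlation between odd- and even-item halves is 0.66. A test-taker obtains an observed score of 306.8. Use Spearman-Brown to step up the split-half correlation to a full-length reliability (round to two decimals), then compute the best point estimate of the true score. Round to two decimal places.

348.21

Spearman-Brown: ρ = 2r/(1 + r) = 2(0.66)/(1 + 0.66) = 1.320/1.66 = 0.7952 → 0.80
T̂ = 0.80(306.8) + 0.20(513.84) = 245.440 + 102.7680 = 348.208 → 348.21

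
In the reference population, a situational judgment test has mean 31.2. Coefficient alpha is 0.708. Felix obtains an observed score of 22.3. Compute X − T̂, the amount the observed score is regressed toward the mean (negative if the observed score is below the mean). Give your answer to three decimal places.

Regress the observed score toward the mean by the unreliability: T̂ = 0.708·22.3 + 0.292·31.2 = 15.7884 + 9.1104 = 24.89880.
X − T̂ = 22.3 − 24.8988 = -2.5988 → -2.599

-2.599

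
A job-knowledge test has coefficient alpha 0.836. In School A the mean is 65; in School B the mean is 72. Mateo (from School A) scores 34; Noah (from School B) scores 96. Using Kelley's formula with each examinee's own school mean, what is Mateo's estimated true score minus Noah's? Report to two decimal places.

T̂_Mateo = 0.836(34) + 0.164(65) = 39.0840
T̂_Noah = 0.836(96) + 0.164(72) = 92.0640
Difference = 39.0840 − 92.0640 = -52.9800

-52.98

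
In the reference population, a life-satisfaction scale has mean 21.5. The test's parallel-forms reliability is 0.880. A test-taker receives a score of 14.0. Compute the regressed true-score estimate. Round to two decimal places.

14.90

T̂ = ρX + (1 − ρ)μ
  = 0.880 × 14.0 + 0.120 × 21.5
  = 12.3200 + 2.5800
  = 14.900
  ≈ 14.90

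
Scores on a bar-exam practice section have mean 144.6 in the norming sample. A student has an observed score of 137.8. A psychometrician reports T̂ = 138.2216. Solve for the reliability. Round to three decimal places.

0.938

T̂ = ρX + (1 − ρ)μ  ⇒  T̂ − μ = ρ(X − μ)
ρ = (T̂ − μ)/(X − μ) = (138.2216 − 144.6) / (137.8 − 144.6) = -6.3784 / -6.8 = 0.93800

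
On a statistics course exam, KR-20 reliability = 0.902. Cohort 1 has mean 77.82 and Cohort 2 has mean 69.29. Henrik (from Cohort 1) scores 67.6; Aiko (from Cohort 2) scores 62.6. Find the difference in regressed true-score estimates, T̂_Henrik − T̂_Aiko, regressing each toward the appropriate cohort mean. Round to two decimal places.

T̂_Henrik = 0.902(67.6) + 0.098(77.82) = 68.6016
T̂_Aiko = 0.902(62.6) + 0.098(69.29) = 63.2556
Difference = 68.6016 − 63.2556 = 5.3459

5.35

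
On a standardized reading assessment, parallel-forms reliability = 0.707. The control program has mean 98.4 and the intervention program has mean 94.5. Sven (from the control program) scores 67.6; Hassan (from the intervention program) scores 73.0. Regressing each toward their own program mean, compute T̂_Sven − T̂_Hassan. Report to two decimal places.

-2.68

T̂_Sven = 0.707(67.6) + 0.293(98.4) = 76.6244
T̂_Hassan = 0.707(73.0) + 0.293(94.5) = 79.2995
Difference = 76.6244 − 79.2995 = -2.6751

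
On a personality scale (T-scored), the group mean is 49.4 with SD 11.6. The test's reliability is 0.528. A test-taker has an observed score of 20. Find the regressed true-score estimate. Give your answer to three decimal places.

33.877

T̂ = ρX + (1 − ρ)μ
  = 0.528 × 20 + 0.472 × 49.4
  = 10.560 + 23.3168
  = 33.8768
  ≈ 33.877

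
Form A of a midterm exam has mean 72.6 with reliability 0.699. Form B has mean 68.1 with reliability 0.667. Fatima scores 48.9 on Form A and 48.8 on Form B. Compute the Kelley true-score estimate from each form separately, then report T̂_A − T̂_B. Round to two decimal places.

0.81

T̂_A = 0.699(48.9) + 0.301(72.6) = 56.0337
T̂_B = 0.667(48.8) + 0.333(68.1) = 55.2269
T̂_A − T̂_B = 0.8068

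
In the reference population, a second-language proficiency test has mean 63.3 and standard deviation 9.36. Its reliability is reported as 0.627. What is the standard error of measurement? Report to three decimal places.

5.717

SEM = SD · √(1 − ρ) = 9.36 × √0.373 = 9.36 × 0.6107 = 5.7165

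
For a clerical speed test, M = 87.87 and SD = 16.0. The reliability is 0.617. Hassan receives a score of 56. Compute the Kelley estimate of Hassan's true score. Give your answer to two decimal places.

68.21

T̂ = ρX + (1 − ρ)μ
  = 0.617 × 56 + 0.383 × 87.87
  = 34.552 + 33.65421
  = 68.206
  ≈ 68.21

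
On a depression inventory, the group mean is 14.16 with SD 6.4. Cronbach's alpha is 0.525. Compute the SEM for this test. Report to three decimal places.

4.411

SEM = SD · √(1 − ρ) = 6.4 × √0.475 = 6.4 × 0.6892 = 4.4109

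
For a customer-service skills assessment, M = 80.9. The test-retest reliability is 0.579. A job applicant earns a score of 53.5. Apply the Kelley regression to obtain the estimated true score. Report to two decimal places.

T̂ = 0.579(53.5) + 0.421(80.9) = 30.9765 + 34.0589 = 65.035 → 65.04

65.04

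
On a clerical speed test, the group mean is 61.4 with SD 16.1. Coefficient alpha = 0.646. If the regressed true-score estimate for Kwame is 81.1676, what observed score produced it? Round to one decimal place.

T̂ = ρX + (1 − ρ)μ  ⇒  X = (T̂ − (1 − ρ)μ) / ρ
X = (81.1676 − 0.354 × 61.4) / 0.646 = (81.1676 − 21.7356) / 0.646 = 59.4320 / 0.646 = 92.000

92.0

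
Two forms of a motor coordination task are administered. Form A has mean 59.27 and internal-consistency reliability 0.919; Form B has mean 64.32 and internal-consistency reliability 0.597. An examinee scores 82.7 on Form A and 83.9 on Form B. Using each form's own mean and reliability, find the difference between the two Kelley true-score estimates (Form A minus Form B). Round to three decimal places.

4.793

T̂_A = 0.919(82.7) + 0.081(59.27) = 80.80217
T̂_B = 0.597(83.9) + 0.403(64.32) = 76.00926
T̂_A − T̂_B = 4.79291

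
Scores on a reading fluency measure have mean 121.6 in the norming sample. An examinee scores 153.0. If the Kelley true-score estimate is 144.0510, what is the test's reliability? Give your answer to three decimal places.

T̂ = ρX + (1 − ρ)μ  ⇒  T̂ − μ = ρ(X − μ)
ρ = (T̂ − μ)/(X − μ) = (144.0510 − 121.6) / (153.0 − 121.6) = 22.4510 / 31.4 = 0.71500

0.715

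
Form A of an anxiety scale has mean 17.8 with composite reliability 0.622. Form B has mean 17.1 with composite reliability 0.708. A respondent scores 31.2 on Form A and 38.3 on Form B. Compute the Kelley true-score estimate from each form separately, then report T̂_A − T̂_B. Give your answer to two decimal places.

T̂_A = 0.622(31.2) + 0.378(17.8) = 26.1348
T̂_B = 0.708(38.3) + 0.292(17.1) = 32.1096
T̂_A − T̂_B = -5.9748

-5.97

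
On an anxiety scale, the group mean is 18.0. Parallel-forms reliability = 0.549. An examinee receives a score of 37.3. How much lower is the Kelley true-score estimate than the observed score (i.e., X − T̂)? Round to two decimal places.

8.70

T̂ = 0.549(37.3) + 0.451(18.0) = 20.4777 + 8.1180 = 28.5957 → 28.596
X − T̂ = 37.3 − 28.596 = 8.704 → 8.70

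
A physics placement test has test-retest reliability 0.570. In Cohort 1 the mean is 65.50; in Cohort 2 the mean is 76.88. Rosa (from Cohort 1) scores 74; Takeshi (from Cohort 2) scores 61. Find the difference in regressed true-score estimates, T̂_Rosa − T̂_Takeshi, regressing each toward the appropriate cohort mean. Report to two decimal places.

2.52

T̂_Rosa = 0.570(74) + 0.430(65.50) = 70.3450
T̂_Takeshi = 0.570(61) + 0.430(76.88) = 67.8284
Difference = 70.3450 − 67.8284 = 2.5166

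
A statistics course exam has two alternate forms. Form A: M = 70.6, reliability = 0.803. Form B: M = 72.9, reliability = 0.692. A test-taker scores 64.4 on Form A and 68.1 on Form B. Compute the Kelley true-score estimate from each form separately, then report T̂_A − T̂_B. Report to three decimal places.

T̂_A = 0.803(64.4) + 0.197(70.6) = 65.62140
T̂_B = 0.692(68.1) + 0.308(72.9) = 69.57840
T̂_A − T̂_B = -3.95700

-3.957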